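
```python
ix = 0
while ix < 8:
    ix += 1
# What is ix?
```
Trace:
  ix=0
  ix=1
  ix=2
  ix=3
  ix=4
  ix=5
  ix=6
  ix=7
  ix=8

Final answer: 8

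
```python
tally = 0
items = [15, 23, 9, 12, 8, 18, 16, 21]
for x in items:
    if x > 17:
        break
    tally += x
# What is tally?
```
Trace:
  tally=0
  tally=15, x=15
  tally=15, x=23

Final answer: 15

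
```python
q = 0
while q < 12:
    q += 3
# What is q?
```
Trace:
  q=0
  q=3
  q=6
  q=9
  q=12

Final answer: 12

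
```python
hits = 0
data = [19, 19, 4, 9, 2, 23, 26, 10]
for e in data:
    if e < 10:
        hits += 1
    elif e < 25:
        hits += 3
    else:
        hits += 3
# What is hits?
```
Trace:
  hits=0
  hits=3, e=19
  hits=6, e=19
  hits=7, e=4
  hits=8, e=9
  hits=9, e=2
  hits=12, e=23
  hits=15, e=26
  hits=18, e=10

Final answer: 18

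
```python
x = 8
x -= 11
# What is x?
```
Trace:
  x=8
  x=-3

Final answer: -3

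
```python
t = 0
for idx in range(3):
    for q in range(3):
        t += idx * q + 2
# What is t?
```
Trace:
  t=0
  t=2, idx=0, q=0
  t=4, idx=0, q=1
  t=6, idx=0, q=2
  t=8, idx=1, q=0
  t=11, idx=1, q=1
  t=15, idx=1, q=2
  t=17, idx=2, q=0
  t=21, idx=2, q=1
  t=27, idx=2, q=2

Final answer: 27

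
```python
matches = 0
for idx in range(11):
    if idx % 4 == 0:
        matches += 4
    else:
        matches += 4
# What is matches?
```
Trace:
  matches=0
  matches=4, idx=0
  matches=8, idx=1
  matches=12, idx=2
  matches=16, idx=3
  matches=20, idx=4
  matches=24, idx=5
  matches=28, idx=6
  matches=32, idx=7
  matches=36, idx=8
  matches=40, idx=9
  matches=44, idx=10

Final answer: 44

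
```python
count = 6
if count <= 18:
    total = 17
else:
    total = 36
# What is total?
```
Trace:
  count=6
  count=6, total=17

Final answer: 17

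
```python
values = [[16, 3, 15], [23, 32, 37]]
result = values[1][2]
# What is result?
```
Trace:
  values=[[16, 3, 15], [23, 32, 37]]
  values=[[16, 3, 15], [23, 32, 37]], result=37

Final answer: 37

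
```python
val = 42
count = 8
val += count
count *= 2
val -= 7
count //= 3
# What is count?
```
Trace:
  val=42
  val=42, count=8
  val=50, count=8
  val=50, count=16
  val=43, count=16
  val=43, count=5

Final answer: 5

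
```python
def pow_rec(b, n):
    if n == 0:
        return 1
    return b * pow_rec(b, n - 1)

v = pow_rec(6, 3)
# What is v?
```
Call trace:
pow_rec(b=6, n=3)
  pow_rec(b=6, n=2)
    pow_rec(b=6, n=1)
      pow_rec(b=6, n=0)
      -> return 1
    -> return 6
  -> return 36
-> return 216

Final answer: 216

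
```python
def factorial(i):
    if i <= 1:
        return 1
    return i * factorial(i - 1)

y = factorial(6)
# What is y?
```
Call trace:
factorial(i=6)
  factorial(i=5)
    factorial(i=4)
      factorial(i=3)
        factorial(i=2)
          factorial(i=1)
          -> return 1
        -> return 2
      -> return 6
    -> return 24
  -> return 120
-> return 720

Final answer: 720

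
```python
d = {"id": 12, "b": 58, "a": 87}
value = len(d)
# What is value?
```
Trace:
  d={'id': 12, 'b': 58, 'a': 87}
  d={'id': 12, 'b': 58, 'a': 87}, value=3

Final answer: 3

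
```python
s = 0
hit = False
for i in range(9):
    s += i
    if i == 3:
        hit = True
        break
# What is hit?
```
Trace:
  s=0
  s=0, hit=False
  s=0, hit=False, i=0
  s=1, hit=False, i=1
  s=3, hit=False, i=2
  s=6, hit=True, i=3

Final answer: True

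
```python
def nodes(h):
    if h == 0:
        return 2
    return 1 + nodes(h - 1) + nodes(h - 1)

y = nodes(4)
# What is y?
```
Call trace (a repeated sub-call is expanded the first time; later identical calls just restate its return value):
nodes(h=4)
  nodes(h=3)
    nodes(h=2)
      nodes(h=1)
        nodes(h=0)
        -> return 2
        nodes(h=0)
        -> return 2
      -> return 5
      nodes(h=1) -> return 5  (same call as traced above)
    -> return 11
    nodes(h=2) -> return 11  (same call as traced above)
  -> return 23
  nodes(h=3) -> return 23  (same call as traced above)
-> return 47

Final answer: 47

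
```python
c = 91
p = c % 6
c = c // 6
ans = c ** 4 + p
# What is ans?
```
Trace:
  c=91
  c=91, p=1
  c=15, p=1
  c=15, p=1, ans=50626

Final answer: 50626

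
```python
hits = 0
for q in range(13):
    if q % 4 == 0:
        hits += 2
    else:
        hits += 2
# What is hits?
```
Trace:
  hits=0
  hits=2, q=0
  hits=4, q=1
  hits=6, q=2
  hits=8, q=3
  hits=10, q=4
  hits=12, q=5
  hits=14, q=6
  hits=16, q=7
  hits=18, q=8
  hits=20, q=9
  hits=22, q=10
  hits=24, q=11
  hits=26, q=12

Final answer: 26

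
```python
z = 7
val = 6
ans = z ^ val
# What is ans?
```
Trace:
  z=7
  z=7, val=6
  z=7, val=6, ans=1

Final answer: 1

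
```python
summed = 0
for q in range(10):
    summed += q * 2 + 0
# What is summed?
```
Trace:
  summed=0
  summed=0, q=0
  summed=2, q=1
  summed=6, q=2
  summed=12, q=3
  summed=20, q=4
  summed=30, q=5
  summed=42, q=6
  summed=56, q=7
  summed=72, q=8
  summed=90, q=9

Final answer: 90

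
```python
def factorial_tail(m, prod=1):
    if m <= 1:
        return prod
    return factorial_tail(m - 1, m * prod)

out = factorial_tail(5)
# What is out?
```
Call trace:
factorial_tail(m=5, prod=1)
  factorial_tail(m=4, prod=5)
    factorial_tail(m=3, prod=20)
      factorial_tail(m=2, prod=60)
        factorial_tail(m=1, prod=120)
        -> return 120
      -> return 120
    -> return 120
  -> return 120
-> return 120

Final answer: 120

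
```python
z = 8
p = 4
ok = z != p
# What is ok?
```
Trace:
  z=8
  z=8, p=4
  z=8, p=4, ok=True

Final answer: True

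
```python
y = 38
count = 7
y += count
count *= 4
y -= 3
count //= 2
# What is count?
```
Trace:
  y=38
  y=38, count=7
  y=45, count=7
  y=45, count=28
  y=42, count=28
  y=42, count=14

Final answer: 14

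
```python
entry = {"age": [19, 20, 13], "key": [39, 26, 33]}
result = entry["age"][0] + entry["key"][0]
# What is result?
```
Trace:
  entry={'age': [19, 20, 13], 'key': [39, 26, 33]}
  entry={'age': [19, 20, 13], 'key': [39, 26, 33]}, result=58

Final answer: 58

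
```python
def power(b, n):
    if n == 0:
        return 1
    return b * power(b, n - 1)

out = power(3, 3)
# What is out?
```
Call trace:
power(b=3, n=3)
  power(b=3, n=2)
    power(b=3, n=1)
      power(b=3, n=0)
      -> return 1
    -> return 3
  -> return 9
-> return 27

Final answer: 27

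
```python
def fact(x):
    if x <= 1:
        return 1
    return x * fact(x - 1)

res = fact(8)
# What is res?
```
Call trace:
fact(x=8)
  fact(x=7)
    fact(x=6)
      fact(x=5)
        fact(x=4)
          fact(x=3)
            fact(x=2)
              fact(x=1)
              -> return 1
            -> return 2
          -> return 6
        -> return 24
      -> return 120
    -> return 720
  -> return 5040
-> return 40320

Final answer: 40320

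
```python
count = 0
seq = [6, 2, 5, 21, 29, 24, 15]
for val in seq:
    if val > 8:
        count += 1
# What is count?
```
Trace:
  count=0
  count=0, val=6
  count=0, val=2
  count=0, val=5
  count=1, val=21
  count=2, val=29
  count=3, val=24
  count=4, val=15

Final answer: 4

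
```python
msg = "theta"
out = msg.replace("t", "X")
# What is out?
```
Trace:
  msg='theta'
  msg='theta', out='XheXa'

Final answer: 'XheXa'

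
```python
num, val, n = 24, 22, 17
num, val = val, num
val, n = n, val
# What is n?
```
Trace:
  num=24, val=22, n=17
  num=22, val=24, n=17
  num=22, val=17, n=24

Final answer: 24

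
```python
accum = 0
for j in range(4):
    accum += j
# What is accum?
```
Trace:
  accum=0
  accum=0, j=0
  accum=1, j=1
  accum=3, j=2
  accum=6, j=3

Final answer: 6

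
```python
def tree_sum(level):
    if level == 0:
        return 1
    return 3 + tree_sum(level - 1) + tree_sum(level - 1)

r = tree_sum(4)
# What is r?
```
Call trace (a repeated sub-call is expanded the first time; later identical calls just restate its return value):
tree_sum(level=4)
  tree_sum(level=3)
    tree_sum(level=2)
      tree_sum(level=1)
        tree_sum(level=0)
        -> return 1
        tree_sum(level=0)
        -> return 1
      -> return 5
      tree_sum(level=1) -> return 5  (same call as traced above)
    -> return 13
    tree_sum(level=2) -> return 13  (same call as traced above)
  -> return 29
  tree_sum(level=3) -> return 29  (same call as traced above)
-> return 61

Final answer: 61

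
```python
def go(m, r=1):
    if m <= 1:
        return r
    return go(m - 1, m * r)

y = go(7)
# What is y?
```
Call trace:
go(m=7, r=1)
  go(m=6, r=7)
    go(m=5, r=42)
      go(m=4, r=210)
        go(m=3, r=840)
          go(m=2, r=2520)
            go(m=1, r=5040)
            -> return 5040
          -> return 5040
        -> return 5040
      -> return 5040
    -> return 5040
  -> return 5040
-> return 5040

Final answer: 5040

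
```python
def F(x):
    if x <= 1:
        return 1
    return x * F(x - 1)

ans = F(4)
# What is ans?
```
Call trace:
F(x=4)
  F(x=3)
    F(x=2)
      F(x=1)
      -> return 1
    -> return 2
  -> return 6
-> return 24

Final answer: 24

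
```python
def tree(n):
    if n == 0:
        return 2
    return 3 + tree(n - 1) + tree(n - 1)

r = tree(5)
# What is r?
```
Call trace (a repeated sub-call is expanded the first time; later identical calls just restate its return value):
tree(n=5)
  tree(n=4)
    tree(n=3)
      tree(n=2)
        tree(n=1)
          tree(n=0)
          -> return 2
          tree(n=0)
          -> return 2
        -> return 7
        tree(n=1) -> return 7  (same call as traced above)
      -> return 17
      tree(n=2) -> return 17  (same call as traced above)
    -> return 37
    tree(n=3) -> return 37  (same call as traced above)
  -> return 77
  tree(n=4) -> return 77  (same call as traced above)
-> return 157

Final answer: 157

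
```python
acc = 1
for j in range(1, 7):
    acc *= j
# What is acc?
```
Trace:
  acc=1
  acc=1, j=1
  acc=2, j=2
  acc=6, j=3
  acc=24, j=4
  acc=120, j=5
  acc=720, j=6

Final answer: 720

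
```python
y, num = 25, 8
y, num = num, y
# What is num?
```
Trace:
  y=25, num=8
  y=8, num=25

Final answer: 25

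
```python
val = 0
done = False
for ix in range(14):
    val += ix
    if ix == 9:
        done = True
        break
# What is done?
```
Trace:
  val=0
  val=0, done=False
  val=0, done=False, ix=0
  val=1, done=False, ix=1
  val=3, done=False, ix=2
  val=6, done=False, ix=3
  val=10, done=False, ix=4
  val=15, done=False, ix=5
  val=21, done=False, ix=6
  val=28, done=False, ix=7
  val=36, done=False, ix=8
  val=45, done=True, ix=9

Final answer: True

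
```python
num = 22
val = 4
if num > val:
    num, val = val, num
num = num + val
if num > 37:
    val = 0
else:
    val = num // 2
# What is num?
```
Trace:
  num=22
  num=22, val=4
  num=4, val=22
  num=26, val=22
  num=26, val=13

Final answer: 26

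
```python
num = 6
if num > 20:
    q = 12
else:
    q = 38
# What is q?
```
Trace:
  num=6
  num=6, q=38

Final answer: 38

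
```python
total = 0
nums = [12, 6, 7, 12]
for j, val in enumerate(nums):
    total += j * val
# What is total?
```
Trace:
  total=0
  total=0, j=0, val=12
  total=6, j=1, val=6
  total=20, j=2, val=7
  total=56, j=3, val=12

Final answer: 56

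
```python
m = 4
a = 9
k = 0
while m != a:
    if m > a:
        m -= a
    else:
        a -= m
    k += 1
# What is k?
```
Trace:
  m=4
  m=4, a=9
  m=4, a=9, k=0
  m=4, a=5, k=1
  m=4, a=1, k=2
  m=3, a=1, k=3
  m=2, a=1, k=4
  m=1, a=1, k=5

Final answer: 5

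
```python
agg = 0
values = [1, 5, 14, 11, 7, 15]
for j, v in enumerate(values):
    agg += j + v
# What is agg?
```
Trace:
  agg=0
  agg=1, j=0, v=1
  agg=7, j=1, v=5
  agg=23, j=2, v=14
  agg=37, j=3, v=11
  agg=48, j=4, v=7
  agg=68, j=5, v=15

Final answer: 68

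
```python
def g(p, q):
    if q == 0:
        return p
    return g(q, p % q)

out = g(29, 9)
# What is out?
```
Call trace:
g(p=29, q=9)
  g(p=9, q=2)
    g(p=2, q=1)
      g(p=1, q=0)
      -> return 1
    -> return 1
  -> return 1
-> return 1

Final answer: 1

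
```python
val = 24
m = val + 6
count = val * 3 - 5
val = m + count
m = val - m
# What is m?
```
Trace:
  val=24
  val=24, m=30
  val=24, m=30, count=67
  val=97, m=30, count=67
  val=97, m=67, count=67

Final answer: 67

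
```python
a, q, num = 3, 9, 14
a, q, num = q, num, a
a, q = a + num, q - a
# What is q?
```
Trace:
  a=3, q=9, num=14
  a=9, q=14, num=3
  a=12, q=5, num=3

Final answer: 5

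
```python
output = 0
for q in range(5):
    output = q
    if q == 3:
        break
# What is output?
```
Trace:
  output=0
  output=0, q=0
  output=1, q=1
  output=2, q=2
  output=3, q=3

Final answer: 3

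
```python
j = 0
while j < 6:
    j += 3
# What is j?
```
Trace:
  j=0
  j=3
  j=6

Final answer: 6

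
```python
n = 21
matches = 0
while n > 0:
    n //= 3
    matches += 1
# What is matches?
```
Trace:
  n=21
  n=21, matches=0
  n=7, matches=1
  n=2, matches=2
  n=0, matches=3

Final answer: 3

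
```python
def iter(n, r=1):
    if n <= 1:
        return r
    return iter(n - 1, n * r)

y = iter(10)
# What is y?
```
Call trace:
iter(n=10, r=1)
  iter(n=9, r=10)
    iter(n=8, r=90)
      iter(n=7, r=720)
        iter(n=6, r=5040)
          iter(n=5, r=30240)
            iter(n=4, r=151200)
              iter(n=3, r=604800)
                iter(n=2, r=1814400)
                  iter(n=1, r=3628800)
                  -> return 3628800
                -> return 3628800
              -> return 3628800
            -> return 3628800
          -> return 3628800
        -> return 3628800
      -> return 3628800
    -> return 3628800
  -> return 3628800
-> return 3628800

Final answer: 3628800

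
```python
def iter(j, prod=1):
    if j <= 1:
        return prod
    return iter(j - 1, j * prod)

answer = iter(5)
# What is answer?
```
Call trace:
iter(j=5, prod=1)
  iter(j=4, prod=5)
    iter(j=3, prod=20)
      iter(j=2, prod=60)
        iter(j=1, prod=120)
        -> return 120
      -> return 120
    -> return 120
  -> return 120
-> return 120

Final answer: 120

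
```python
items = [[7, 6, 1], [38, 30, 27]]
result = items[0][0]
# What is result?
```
Trace:
  items=[[7, 6, 1], [38, 30, 27]]
  items=[[7, 6, 1], [38, 30, 27]], result=7

Final answer: 7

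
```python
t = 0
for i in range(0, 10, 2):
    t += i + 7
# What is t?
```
Trace:
  t=0
  t=7, i=0
  t=16, i=2
  t=27, i=4
  t=40, i=6
  t=55, i=8

Final answer: 55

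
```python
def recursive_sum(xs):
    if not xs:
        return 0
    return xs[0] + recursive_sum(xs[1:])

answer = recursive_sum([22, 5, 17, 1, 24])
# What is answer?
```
Call trace:
recursive_sum(xs=[22, 5, 17, 1, 24])
  recursive_sum(xs=[5, 17, 1, 24])
    recursive_sum(xs=[17, 1, 24])
      recursive_sum(xs=[1, 24])
        recursive_sum(xs=[24])
          recursive_sum(xs=[])
          -> return 0
        -> return 24
      -> return 25
    -> return 42
  -> return 47
-> return 69

Final answer: 69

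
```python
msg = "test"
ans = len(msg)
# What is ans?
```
Trace:
  msg='test'
  msg='test', ans=4

Final answer: 4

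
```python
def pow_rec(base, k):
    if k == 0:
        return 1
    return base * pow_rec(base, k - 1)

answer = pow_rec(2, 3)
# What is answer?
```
Call trace:
pow_rec(base=2, k=3)
  pow_rec(base=2, k=2)
    pow_rec(base=2, k=1)
      pow_rec(base=2, k=0)
      -> return 1
    -> return 2
  -> return 4
-> return 8

Final answer: 8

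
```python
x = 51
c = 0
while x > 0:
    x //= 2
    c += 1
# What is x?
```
Trace:
  x=51
  x=51, c=0
  x=25, c=1
  x=12, c=2
  x=6, c=3
  x=3, c=4
  x=1, c=5
  x=0, c=6

Final answer: 0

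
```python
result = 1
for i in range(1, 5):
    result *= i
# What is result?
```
Trace:
  result=1
  result=1, i=1
  result=2, i=2
  result=6, i=3
  result=24, i=4

Final answer: 24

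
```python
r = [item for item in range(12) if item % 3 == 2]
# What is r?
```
Trace:
  item=0
  item=1
  item=2
  item=3
  item=4
  item=5
  item=6
  item=7
  item=8
  item=9
  item=10
  item=11
  r=[2, 5, 8, 11]

Final answer: [2, 5, 8, 11]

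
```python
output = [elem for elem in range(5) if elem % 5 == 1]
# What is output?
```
Trace:
  elem=0
  elem=1
  elem=2
  elem=3
  elem=4
  output=[1]

Final answer: [1]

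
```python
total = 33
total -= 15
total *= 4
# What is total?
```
Trace:
  total=33
  total=18
  total=72

Final answer: 72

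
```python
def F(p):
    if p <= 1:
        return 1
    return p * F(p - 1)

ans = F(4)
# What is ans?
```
Call trace:
F(p=4)
  F(p=3)
    F(p=2)
      F(p=1)
      -> return 1
    -> return 2
  -> return 6
-> return 24

Final answer: 24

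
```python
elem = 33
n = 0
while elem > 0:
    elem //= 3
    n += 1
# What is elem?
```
Trace:
  elem=33
  elem=33, n=0
  elem=11, n=1
  elem=3, n=2
  elem=1, n=3
  elem=0, n=4

Final answer: 0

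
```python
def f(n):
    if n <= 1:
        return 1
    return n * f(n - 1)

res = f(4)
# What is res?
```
Call trace:
f(n=4)
  f(n=3)
    f(n=2)
      f(n=1)
      -> return 1
    -> return 2
  -> return 6
-> return 24

Final answer: 24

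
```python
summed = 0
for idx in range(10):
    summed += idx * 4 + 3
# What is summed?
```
Trace:
  summed=0
  summed=3, idx=0
  summed=10, idx=1
  summed=21, idx=2
  summed=36, idx=3
  summed=55, idx=4
  summed=78, idx=5
  summed=105, idx=6
  summed=136, idx=7
  summed=171, idx=8
  summed=210, idx=9

Final answer: 210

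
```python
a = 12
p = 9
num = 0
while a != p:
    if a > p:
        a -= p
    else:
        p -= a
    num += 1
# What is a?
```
Trace:
  a=12
  a=12, p=9
  a=12, p=9, num=0
  a=3, p=9, num=1
  a=3, p=6, num=2
  a=3, p=3, num=3

Final answer: 3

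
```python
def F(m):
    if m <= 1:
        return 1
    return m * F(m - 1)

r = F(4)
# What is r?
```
Call trace:
F(m=4)
  F(m=3)
    F(m=2)
      F(m=1)
      -> return 1
    -> return 2
  -> return 6
-> return 24

Final answer: 24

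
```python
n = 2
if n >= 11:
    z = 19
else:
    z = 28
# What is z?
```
Trace:
  n=2
  n=2, z=28

Final answer: 28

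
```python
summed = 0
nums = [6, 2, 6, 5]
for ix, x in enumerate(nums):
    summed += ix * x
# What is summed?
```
Trace:
  summed=0
  summed=0, ix=0, x=6
  summed=2, ix=1, x=2
  summed=14, ix=2, x=6
  summed=29, ix=3, x=5

Final answer: 29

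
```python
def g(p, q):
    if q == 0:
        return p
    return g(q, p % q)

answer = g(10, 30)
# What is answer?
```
Call trace:
g(p=10, q=30)
  g(p=30, q=10)
    g(p=10, q=0)
    -> return 10
  -> return 10
-> return 10

Final answer: 10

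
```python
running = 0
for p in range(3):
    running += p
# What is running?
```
Trace:
  running=0
  running=0, p=0
  running=1, p=1
  running=3, p=2

Final answer: 3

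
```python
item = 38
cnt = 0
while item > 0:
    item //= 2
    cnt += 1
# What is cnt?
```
Trace:
  item=38
  item=38, cnt=0
  item=19, cnt=1
  item=9, cnt=2
  item=4, cnt=3
  item=2, cnt=4
  item=1, cnt=5
  item=0, cnt=6

Final answer: 6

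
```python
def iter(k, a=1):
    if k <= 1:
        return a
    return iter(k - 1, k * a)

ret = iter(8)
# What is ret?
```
Call trace:
iter(k=8, a=1)
  iter(k=7, a=8)
    iter(k=6, a=56)
      iter(k=5, a=336)
        iter(k=4, a=1680)
          iter(k=3, a=6720)
            iter(k=2, a=20160)
              iter(k=1, a=40320)
              -> return 40320
            -> return 40320
          -> return 40320
        -> return 40320
      -> return 40320
    -> return 40320
  -> return 40320
-> return 40320

Final answer: 40320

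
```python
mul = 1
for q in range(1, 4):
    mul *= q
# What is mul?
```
Trace:
  mul=1
  mul=1, q=1
  mul=2, q=2
  mul=6, q=3

Final answer: 6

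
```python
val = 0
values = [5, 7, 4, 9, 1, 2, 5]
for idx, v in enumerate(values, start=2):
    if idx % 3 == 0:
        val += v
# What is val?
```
Trace:
  val=0
  val=0, idx=2, v=5
  val=7, idx=3, v=7
  val=7, idx=4, v=4
  val=7, idx=5, v=9
  val=8, idx=6, v=1
  val=8, idx=7, v=2
  val=8, idx=8, v=5

Final answer: 8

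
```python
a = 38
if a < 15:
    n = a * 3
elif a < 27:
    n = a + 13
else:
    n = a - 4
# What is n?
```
Trace:
  a=38
  a=38, n=34

Final answer: 34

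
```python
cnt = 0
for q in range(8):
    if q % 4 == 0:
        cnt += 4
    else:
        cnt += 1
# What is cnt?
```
Trace:
  cnt=0
  cnt=4, q=0
  cnt=5, q=1
  cnt=6, q=2
  cnt=7, q=3
  cnt=11, q=4
  cnt=12, q=5
  cnt=13, q=6
  cnt=14, q=7

Final answer: 14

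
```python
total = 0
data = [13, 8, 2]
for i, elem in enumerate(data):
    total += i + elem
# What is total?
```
Trace:
  total=0
  total=13, i=0, elem=13
  total=22, i=1, elem=8
  total=26, i=2, elem=2

Final answer: 26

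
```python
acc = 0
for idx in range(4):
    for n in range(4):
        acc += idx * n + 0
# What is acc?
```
Trace:
  acc=0
  acc=0, idx=0, n=0
  acc=0, idx=0, n=1
  acc=0, idx=0, n=2
  acc=0, idx=0, n=3
  acc=0, idx=1, n=0
  acc=1, idx=1, n=1
  acc=3, idx=1, n=2
  acc=6, idx=1, n=3
  acc=6, idx=2, n=0
  acc=8, idx=2, n=1
  acc=12, idx=2, n=2
  acc=18, idx=2, n=3
  acc=18, idx=3, n=0
  acc=21, idx=3, n=1
  acc=27, idx=3, n=2
  acc=36, idx=3, n=3

Final answer: 36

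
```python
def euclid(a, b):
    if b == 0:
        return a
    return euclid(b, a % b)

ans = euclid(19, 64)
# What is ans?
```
Call trace:
euclid(a=19, b=64)
  euclid(a=64, b=19)
    euclid(a=19, b=7)
      euclid(a=7, b=5)
        euclid(a=5, b=2)
          euclid(a=2, b=1)
            euclid(a=1, b=0)
            -> return 1
          -> return 1
        -> return 1
      -> return 1
    -> return 1
  -> return 1
-> return 1

Final answer: 1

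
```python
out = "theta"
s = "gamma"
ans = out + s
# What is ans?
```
Trace:
  out='theta'
  out='theta', s='gamma'
  out='theta', s='gamma', ans='thetagamma'

Final answer: 'thetagamma'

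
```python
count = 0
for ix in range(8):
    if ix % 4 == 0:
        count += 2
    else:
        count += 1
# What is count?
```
Trace:
  count=0
  count=2, ix=0
  count=3, ix=1
  count=4, ix=2
  count=5, ix=3
  count=7, ix=4
  count=8, ix=5
  count=9, ix=6
  count=10, ix=7

Final answer: 10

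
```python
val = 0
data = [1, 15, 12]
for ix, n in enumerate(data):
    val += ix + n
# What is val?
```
Trace:
  val=0
  val=1, ix=0, n=1
  val=17, ix=1, n=15
  val=31, ix=2, n=12

Final answer: 31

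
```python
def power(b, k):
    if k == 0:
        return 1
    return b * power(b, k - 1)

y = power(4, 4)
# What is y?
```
Call trace:
power(b=4, k=4)
  power(b=4, k=3)
    power(b=4, k=2)
      power(b=4, k=1)
        power(b=4, k=0)
        -> return 1
      -> return 4
    -> return 16
  -> return 64
-> return 256

Final answer: 256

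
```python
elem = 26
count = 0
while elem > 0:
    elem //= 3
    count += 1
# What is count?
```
Trace:
  elem=26
  elem=26, count=0
  elem=8, count=1
  elem=2, count=2
  elem=0, count=3

Final answer: 3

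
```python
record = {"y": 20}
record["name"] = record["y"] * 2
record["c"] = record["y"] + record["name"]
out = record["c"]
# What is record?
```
Trace:
  record={'y': 20}
  record={'y': 20, 'name': 40}
  record={'y': 20, 'name': 40, 'c': 60}
  record={'y': 20, 'name': 40, 'c': 60}, out=60

Final answer: {'y': 20, 'name': 40, 'c': 60}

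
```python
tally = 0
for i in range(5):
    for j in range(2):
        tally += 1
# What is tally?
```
Trace:
  tally=0
  tally=1, i=0, j=0
  tally=2, i=0, j=1
  tally=3, i=1, j=0
  tally=4, i=1, j=1
  tally=5, i=2, j=0
  tally=6, i=2, j=1
  tally=7, i=3, j=0
  tally=8, i=3, j=1
  tally=9, i=4, j=0
  tally=10, i=4, j=1

Final answer: 10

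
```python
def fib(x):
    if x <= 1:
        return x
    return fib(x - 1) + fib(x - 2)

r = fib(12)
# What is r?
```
Call trace (a repeated sub-call is expanded the first time; later identical calls just restate its return value):
fib(x=12)
  fib(x=11)
    fib(x=10)
      fib(x=9)
        fib(x=8)
          fib(x=7)
            fib(x=6)
              fib(x=5)
                fib(x=4)
                  fib(x=3)
                    fib(x=2)
                      fib(x=1)
                      -> return 1
                      fib(x=0)
                      -> return 0
                    -> return 1
                    fib(x=1)
                    -> return 1
                  -> return 2
                  fib(x=2) -> return 1  (same call as traced above)
                -> return 3
                fib(x=3) -> return 2  (same call as traced above)
              -> return 5
              fib(x=4) -> return 3  (same call as traced above)
            -> return 8
            fib(x=5) -> return 5  (same call as traced above)
          -> return 13
          fib(x=6) -> return 8  (same call as traced above)
        -> return 21
        fib(x=7) -> return 13  (same call as traced above)
      -> return 34
      fib(x=8) -> return 21  (same call as traced above)
    -> return 55
    fib(x=9) -> return 34  (same call as traced above)
  -> return 89
  fib(x=10) -> return 55  (same call as traced above)
-> return 144

Final answer: 144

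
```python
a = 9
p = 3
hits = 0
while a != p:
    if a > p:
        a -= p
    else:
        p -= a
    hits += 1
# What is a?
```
Trace:
  a=9
  a=9, p=3
  a=9, p=3, hits=0
  a=6, p=3, hits=1
  a=3, p=3, hits=2

Final answer: 3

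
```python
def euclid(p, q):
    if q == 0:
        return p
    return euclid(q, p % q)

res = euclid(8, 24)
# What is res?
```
Call trace:
euclid(p=8, q=24)
  euclid(p=24, q=8)
    euclid(p=8, q=0)
    -> return 8
  -> return 8
-> return 8

Final answer: 8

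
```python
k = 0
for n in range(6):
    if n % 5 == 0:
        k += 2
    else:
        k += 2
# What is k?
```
Trace:
  k=0
  k=2, n=0
  k=4, n=1
  k=6, n=2
  k=8, n=3
  k=10, n=4
  k=12, n=5

Final answer: 12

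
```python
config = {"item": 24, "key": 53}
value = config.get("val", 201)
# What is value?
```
Trace:
  config={'item': 24, 'key': 53}
  config={'item': 24, 'key': 53}, value=201

Final answer: 201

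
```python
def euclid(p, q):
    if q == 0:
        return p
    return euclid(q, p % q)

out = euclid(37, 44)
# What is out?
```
Call trace:
euclid(p=37, q=44)
  euclid(p=44, q=37)
    euclid(p=37, q=7)
      euclid(p=7, q=2)
        euclid(p=2, q=1)
          euclid(p=1, q=0)
          -> return 1
        -> return 1
      -> return 1
    -> return 1
  -> return 1
-> return 1

Final answer: 1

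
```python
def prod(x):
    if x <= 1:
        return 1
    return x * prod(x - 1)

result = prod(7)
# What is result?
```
Call trace:
prod(x=7)
  prod(x=6)
    prod(x=5)
      prod(x=4)
        prod(x=3)
          prod(x=2)
            prod(x=1)
            -> return 1
          -> return 2
        -> return 6
      -> return 24
    -> return 120
  -> return 720
-> return 5040

Final answer: 5040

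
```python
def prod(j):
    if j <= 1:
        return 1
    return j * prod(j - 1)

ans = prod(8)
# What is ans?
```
Call trace:
prod(j=8)
  prod(j=7)
    prod(j=6)
      prod(j=5)
        prod(j=4)
          prod(j=3)
            prod(j=2)
              prod(j=1)
              -> return 1
            -> return 2
          -> return 6
        -> return 24
      -> return 120
    -> return 720
  -> return 5040
-> return 40320

Final answer: 40320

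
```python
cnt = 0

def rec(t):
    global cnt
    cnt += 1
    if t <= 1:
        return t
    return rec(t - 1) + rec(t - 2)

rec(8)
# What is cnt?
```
Call trace (a repeated sub-call is expanded the first time; later identical calls just restate its return value):
rec(t=8)
  rec(t=7)
    rec(t=6)
      rec(t=5)
        rec(t=4)
          rec(t=3)
            rec(t=2)
              rec(t=1)
              -> return 1
              rec(t=0)
              -> return 0
            -> return 1
            rec(t=1)
            -> return 1
          -> return 2
          rec(t=2) -> return 1  (same call as traced above)
        -> return 3
        rec(t=3) -> return 2  (same call as traced above)
      -> return 5
      rec(t=4) -> return 3  (same call as traced above)
    -> return 8
    rec(t=5) -> return 5  (same call as traced above)
  -> return 13
  rec(t=6) -> return 8  (same call as traced above)
-> return 21

cnt is incremented once per call, so count the calls in each subtree. Let C(t) = number of calls made by rec(t).
C(0) = C(1) = 1 (base case, no recursion); C(t) = 1 + C(t - 1) + C(t - 2) otherwise.
C(2) = 1 + C(1) + C(0) = 1 + 1 + 1 = 3
C(3) = 1 + C(2) + C(1) = 1 + 3 + 1 = 5
C(4) = 1 + C(3) + C(2) = 1 + 5 + 3 = 9
C(5) = 1 + C(4) + C(3) = 1 + 9 + 5 = 15
C(6) = 1 + C(5) + C(4) = 1 + 15 + 9 = 25
C(7) = 1 + C(6) + C(5) = 1 + 25 + 15 = 41
C(8) = 1 + C(7) + C(6) = 1 + 41 + 25 = 67
cnt = C(8) = 67

Final answer: 67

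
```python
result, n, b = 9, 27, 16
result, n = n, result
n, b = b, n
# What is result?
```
Trace:
  result=9, n=27, b=16
  result=27, n=9, b=16
  result=27, n=16, b=9

Final answer: 27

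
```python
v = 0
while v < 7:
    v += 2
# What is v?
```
Trace:
  v=0
  v=2
  v=4
  v=6
  v=8

Final answer: 8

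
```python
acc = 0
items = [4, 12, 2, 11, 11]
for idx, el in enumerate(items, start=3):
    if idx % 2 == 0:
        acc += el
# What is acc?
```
Trace:
  acc=0
  acc=0, idx=3, el=4
  acc=12, idx=4, el=12
  acc=12, idx=5, el=2
  acc=23, idx=6, el=11
  acc=23, idx=7, el=11

Final answer: 23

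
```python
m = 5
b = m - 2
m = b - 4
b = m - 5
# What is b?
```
Trace:
  m=5
  m=5, b=3
  m=-1, b=3
  m=-1, b=-6

Final answer: -6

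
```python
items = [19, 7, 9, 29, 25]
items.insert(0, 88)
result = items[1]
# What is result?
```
Trace:
  items=[19, 7, 9, 29, 25]
  items=[88, 19, 7, 9, 29, 25]
  items=[88, 19, 7, 9, 29, 25], result=19

Final answer: 19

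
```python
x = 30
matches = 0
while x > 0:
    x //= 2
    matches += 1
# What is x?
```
Trace:
  x=30
  x=30, matches=0
  x=15, matches=1
  x=7, matches=2
  x=3, matches=3
  x=1, matches=4
  x=0, matches=5

Final answer: 0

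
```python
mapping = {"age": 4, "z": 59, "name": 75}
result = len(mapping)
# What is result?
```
Trace:
  mapping={'age': 4, 'z': 59, 'name': 75}
  mapping={'age': 4, 'z': 59, 'name': 75}, result=3

Final answer: 3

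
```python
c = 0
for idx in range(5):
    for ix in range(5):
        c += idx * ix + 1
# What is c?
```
Trace:
  c=0
  c=1, idx=0, ix=0
  c=2, idx=0, ix=1
  c=3, idx=0, ix=2
  c=4, idx=0, ix=3
  c=5, idx=0, ix=4
  c=6, idx=1, ix=0
  c=8, idx=1, ix=1
  c=11, idx=1, ix=2
  c=15, idx=1, ix=3
  c=20, idx=1, ix=4
  c=21, idx=2, ix=0
  c=24, idx=2, ix=1
  c=29, idx=2, ix=2
  c=36, idx=2, ix=3
  c=45, idx=2, ix=4
  c=46, idx=3, ix=0
  c=50, idx=3, ix=1
  c=57, idx=3, ix=2
  c=67, idx=3, ix=3
  c=80, idx=3, ix=4
  c=81, idx=4, ix=0
  c=86, idx=4, ix=1
  c=95, idx=4, ix=2
  c=108, idx=4, ix=3
  c=125, idx=4, ix=4

Final answer: 125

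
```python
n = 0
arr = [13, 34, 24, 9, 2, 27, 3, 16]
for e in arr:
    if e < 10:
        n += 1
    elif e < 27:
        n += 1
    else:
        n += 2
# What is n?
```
Trace:
  n=0
  n=1, e=13
  n=3, e=34
  n=4, e=24
  n=5, e=9
  n=6, e=2
  n=8, e=27
  n=9, e=3
  n=10, e=16

Final answer: 10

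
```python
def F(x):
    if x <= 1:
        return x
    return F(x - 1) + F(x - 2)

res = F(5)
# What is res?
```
Call trace (a repeated sub-call is expanded the first time; later identical calls just restate its return value):
F(x=5)
  F(x=4)
    F(x=3)
      F(x=2)
        F(x=1)
        -> return 1
        F(x=0)
        -> return 0
      -> return 1
      F(x=1)
      -> return 1
    -> return 2
    F(x=2) -> return 1  (same call as traced above)
  -> return 3
  F(x=3) -> return 2  (same call as traced above)
-> return 5

Final answer: 5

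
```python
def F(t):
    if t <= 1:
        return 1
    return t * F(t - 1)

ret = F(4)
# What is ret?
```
Call trace:
F(t=4)
  F(t=3)
    F(t=2)
      F(t=1)
      -> return 1
    -> return 2
  -> return 6
-> return 24

Final answer: 24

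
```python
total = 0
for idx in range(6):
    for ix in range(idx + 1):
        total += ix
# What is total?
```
Trace:
  total=0
  total=0, idx=0, ix=0
  total=0, idx=1, ix=0
  total=1, idx=1, ix=1
  total=1, idx=2, ix=0
  total=2, idx=2, ix=1
  total=4, idx=2, ix=2
  total=4, idx=3, ix=0
  total=5, idx=3, ix=1
  total=7, idx=3, ix=2
  total=10, idx=3, ix=3
  total=10, idx=4, ix=0
  total=11, idx=4, ix=1
  total=13, idx=4, ix=2
  total=16, idx=4, ix=3
  total=20, idx=4, ix=4
  total=20, idx=5, ix=0
  total=21, idx=5, ix=1
  total=23, idx=5, ix=2
  total=26, idx=5, ix=3
  total=30, idx=5, ix=4
  total=35, idx=5, ix=5

Final answer: 35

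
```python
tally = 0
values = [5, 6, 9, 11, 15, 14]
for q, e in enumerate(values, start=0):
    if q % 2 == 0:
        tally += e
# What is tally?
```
Trace:
  tally=0
  tally=5, q=0, e=5
  tally=5, q=1, e=6
  tally=14, q=2, e=9
  tally=14, q=3, e=11
  tally=29, q=4, e=15
  tally=29, q=5, e=14

Final answer: 29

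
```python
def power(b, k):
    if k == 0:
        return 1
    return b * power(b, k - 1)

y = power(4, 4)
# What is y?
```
Call trace:
power(b=4, k=4)
  power(b=4, k=3)
    power(b=4, k=2)
      power(b=4, k=1)
        power(b=4, k=0)
        -> return 1
      -> return 4
    -> return 16
  -> return 64
-> return 256

Final answer: 256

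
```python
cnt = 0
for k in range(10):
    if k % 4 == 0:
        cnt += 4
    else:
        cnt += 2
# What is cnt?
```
Trace:
  cnt=0
  cnt=4, k=0
  cnt=6, k=1
  cnt=8, k=2
  cnt=10, k=3
  cnt=14, k=4
  cnt=16, k=5
  cnt=18, k=6
  cnt=20, k=7
  cnt=24, k=8
  cnt=26, k=9

Final answer: 26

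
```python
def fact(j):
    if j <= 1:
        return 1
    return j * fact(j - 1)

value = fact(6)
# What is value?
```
Call trace:
fact(j=6)
  fact(j=5)
    fact(j=4)
      fact(j=3)
        fact(j=2)
          fact(j=1)
          -> return 1
        -> return 2
      -> return 6
    -> return 24
  -> return 120
-> return 720

Final answer: 720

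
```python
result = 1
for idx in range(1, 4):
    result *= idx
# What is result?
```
Trace:
  result=1
  result=1, idx=1
  result=2, idx=2
  result=6, idx=3

Final answer: 6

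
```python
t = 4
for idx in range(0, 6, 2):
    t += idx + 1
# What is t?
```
Trace:
  t=4
  t=5, idx=0
  t=8, idx=2
  t=13, idx=4

Final answer: 13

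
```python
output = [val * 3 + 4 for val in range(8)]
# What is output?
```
Trace:
  val=0
  val=1
  val=2
  val=3
  val=4
  val=5
  val=6
  val=7
  output=[4, 7, 10, 13, 16, 19, 22, 25]

Final answer: [4, 7, 10, 13, 16, 19, 22, 25]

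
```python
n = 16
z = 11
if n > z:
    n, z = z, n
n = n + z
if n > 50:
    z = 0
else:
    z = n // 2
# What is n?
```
Trace:
  n=16
  n=16, z=11
  n=11, z=16
  n=27, z=16
  n=27, z=13

Final answer: 27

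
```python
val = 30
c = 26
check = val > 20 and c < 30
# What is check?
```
Trace:
  val=30
  val=30, c=26
  val=30, c=26, check=True

Final answer: True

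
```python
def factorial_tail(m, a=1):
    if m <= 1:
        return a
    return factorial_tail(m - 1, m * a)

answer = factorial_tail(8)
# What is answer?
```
Call trace:
factorial_tail(m=8, a=1)
  factorial_tail(m=7, a=8)
    factorial_tail(m=6, a=56)
      factorial_tail(m=5, a=336)
        factorial_tail(m=4, a=1680)
          factorial_tail(m=3, a=6720)
            factorial_tail(m=2, a=20160)
              factorial_tail(m=1, a=40320)
              -> return 40320
            -> return 40320
          -> return 40320
        -> return 40320
      -> return 40320
    -> return 40320
  -> return 40320
-> return 40320

Final answer: 40320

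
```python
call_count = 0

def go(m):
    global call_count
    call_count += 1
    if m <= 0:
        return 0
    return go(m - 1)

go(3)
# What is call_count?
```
Call trace:
go(m=3)
  go(m=2)
    go(m=1)
      go(m=0)
      -> return 0
    -> return 0
  -> return 0
-> return 0

call_count is incremented once per call. go is entered once for each m = 3, 2, 1, 0 (the m <= 0 call returns without recursing), i.e. 3 + 1 calls.
call_count = 4

Final answer: 4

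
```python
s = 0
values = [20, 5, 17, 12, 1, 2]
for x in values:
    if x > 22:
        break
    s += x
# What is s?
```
Trace:
  s=0
  s=20, x=20
  s=25, x=5
  s=42, x=17
  s=54, x=12
  s=55, x=1
  s=57, x=2

Final answer: 57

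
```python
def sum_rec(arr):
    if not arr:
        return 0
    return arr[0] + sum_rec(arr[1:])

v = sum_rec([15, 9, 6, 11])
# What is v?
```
Call trace:
sum_rec(arr=[15, 9, 6, 11])
  sum_rec(arr=[9, 6, 11])
    sum_rec(arr=[6, 11])
      sum_rec(arr=[11])
        sum_rec(arr=[])
        -> return 0
      -> return 11
    -> return 17
  -> return 26
-> return 41

Final answer: 41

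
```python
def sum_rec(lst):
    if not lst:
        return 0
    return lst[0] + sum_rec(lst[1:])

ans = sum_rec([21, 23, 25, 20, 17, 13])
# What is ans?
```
Call trace:
sum_rec(lst=[21, 23, 25, 20, 17, 13])
  sum_rec(lst=[23, 25, 20, 17, 13])
    sum_rec(lst=[25, 20, 17, 13])
      sum_rec(lst=[20, 17, 13])
        sum_rec(lst=[17, 13])
          sum_rec(lst=[13])
            sum_rec(lst=[])
            -> return 0
          -> return 13
        -> return 30
      -> return 50
    -> return 75
  -> return 98
-> return 119

Final answer: 119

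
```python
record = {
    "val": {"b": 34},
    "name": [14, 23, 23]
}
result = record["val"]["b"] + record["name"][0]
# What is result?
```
Trace:
  record={'val': {'b': 34}, 'name': [14, 23, 23]}
  record={'val': {'b': 34}, 'name': [14, 23, 23]}, result=48

Final answer: 48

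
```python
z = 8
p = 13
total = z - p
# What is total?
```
Trace:
  z=8
  z=8, p=13
  z=8, p=13, total=-5

Final answer: -5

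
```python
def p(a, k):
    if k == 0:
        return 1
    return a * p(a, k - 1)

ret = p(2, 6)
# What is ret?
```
Call trace:
p(a=2, k=6)
  p(a=2, k=5)
    p(a=2, k=4)
      p(a=2, k=3)
        p(a=2, k=2)
          p(a=2, k=1)
            p(a=2, k=0)
            -> return 1
          -> return 2
        -> return 4
      -> return 8
    -> return 16
  -> return 32
-> return 64

Final answer: 64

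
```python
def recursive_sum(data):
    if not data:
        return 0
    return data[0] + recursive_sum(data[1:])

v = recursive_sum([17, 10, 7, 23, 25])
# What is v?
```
Call trace:
recursive_sum(data=[17, 10, 7, 23, 25])
  recursive_sum(data=[10, 7, 23, 25])
    recursive_sum(data=[7, 23, 25])
      recursive_sum(data=[23, 25])
        recursive_sum(data=[25])
          recursive_sum(data=[])
          -> return 0
        -> return 25
      -> return 48
    -> return 55
  -> return 65
-> return 82

Final answer: 82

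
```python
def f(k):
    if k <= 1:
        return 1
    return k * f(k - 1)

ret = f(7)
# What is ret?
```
Call trace:
f(k=7)
  f(k=6)
    f(k=5)
      f(k=4)
        f(k=3)
          f(k=2)
            f(k=1)
            -> return 1
          -> return 2
        -> return 6
      -> return 24
    -> return 120
  -> return 720
-> return 5040

Final answer: 5040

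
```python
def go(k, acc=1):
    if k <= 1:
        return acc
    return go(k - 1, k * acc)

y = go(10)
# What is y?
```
Call trace:
go(k=10, acc=1)
  go(k=9, acc=10)
    go(k=8, acc=90)
      go(k=7, acc=720)
        go(k=6, acc=5040)
          go(k=5, acc=30240)
            go(k=4, acc=151200)
              go(k=3, acc=604800)
                go(k=2, acc=1814400)
                  go(k=1, acc=3628800)
                  -> return 3628800
                -> return 3628800
              -> return 3628800
            -> return 3628800
          -> return 3628800
        -> return 3628800
      -> return 3628800
    -> return 3628800
  -> return 3628800
-> return 3628800

Final answer: 3628800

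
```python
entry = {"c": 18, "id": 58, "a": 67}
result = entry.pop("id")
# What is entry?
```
Trace:
  entry={'c': 18, 'id': 58, 'a': 67}
  entry={'c': 18, 'a': 67}, result=58

Final answer: {'c': 18, 'a': 67}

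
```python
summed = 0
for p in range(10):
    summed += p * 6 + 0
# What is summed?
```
Trace:
  summed=0
  summed=0, p=0
  summed=6, p=1
  summed=18, p=2
  summed=36, p=3
  summed=60, p=4
  summed=90, p=5
  summed=126, p=6
  summed=168, p=7
  summed=216, p=8
  summed=270, p=9

Final answer: 270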